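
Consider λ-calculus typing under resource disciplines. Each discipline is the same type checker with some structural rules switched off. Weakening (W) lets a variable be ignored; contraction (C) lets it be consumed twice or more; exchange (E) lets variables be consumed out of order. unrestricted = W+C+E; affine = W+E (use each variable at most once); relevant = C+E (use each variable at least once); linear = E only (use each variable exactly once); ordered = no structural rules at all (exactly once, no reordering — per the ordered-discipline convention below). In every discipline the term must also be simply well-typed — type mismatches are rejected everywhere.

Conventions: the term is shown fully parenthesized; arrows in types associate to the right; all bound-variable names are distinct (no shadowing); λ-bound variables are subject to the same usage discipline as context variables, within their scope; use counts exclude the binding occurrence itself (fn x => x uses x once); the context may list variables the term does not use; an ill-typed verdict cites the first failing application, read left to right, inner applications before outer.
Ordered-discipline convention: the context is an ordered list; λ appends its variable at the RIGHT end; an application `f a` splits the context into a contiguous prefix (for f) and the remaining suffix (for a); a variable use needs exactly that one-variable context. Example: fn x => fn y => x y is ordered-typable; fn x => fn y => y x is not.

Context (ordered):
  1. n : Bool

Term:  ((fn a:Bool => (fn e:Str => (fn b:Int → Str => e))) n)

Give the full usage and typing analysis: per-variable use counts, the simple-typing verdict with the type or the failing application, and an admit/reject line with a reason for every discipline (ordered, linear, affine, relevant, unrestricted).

counts: n=1, a [bound]=0, e [bound]=1, b [bound]=0
order of uses: e, n
typing: the term checks, with type Str → (Int → Str) → Str
ordered: ✗ — needs weakening: a, b unused
linear: ✗ — needs weakening: a, b unused
affine: ✓ — none of n, a, e, b used more than once
relevant: ✗ — needs weakening: a, b unused
unrestricted: ✓ — simply typable at Str → (Int → Str) → Str; W, C, E all held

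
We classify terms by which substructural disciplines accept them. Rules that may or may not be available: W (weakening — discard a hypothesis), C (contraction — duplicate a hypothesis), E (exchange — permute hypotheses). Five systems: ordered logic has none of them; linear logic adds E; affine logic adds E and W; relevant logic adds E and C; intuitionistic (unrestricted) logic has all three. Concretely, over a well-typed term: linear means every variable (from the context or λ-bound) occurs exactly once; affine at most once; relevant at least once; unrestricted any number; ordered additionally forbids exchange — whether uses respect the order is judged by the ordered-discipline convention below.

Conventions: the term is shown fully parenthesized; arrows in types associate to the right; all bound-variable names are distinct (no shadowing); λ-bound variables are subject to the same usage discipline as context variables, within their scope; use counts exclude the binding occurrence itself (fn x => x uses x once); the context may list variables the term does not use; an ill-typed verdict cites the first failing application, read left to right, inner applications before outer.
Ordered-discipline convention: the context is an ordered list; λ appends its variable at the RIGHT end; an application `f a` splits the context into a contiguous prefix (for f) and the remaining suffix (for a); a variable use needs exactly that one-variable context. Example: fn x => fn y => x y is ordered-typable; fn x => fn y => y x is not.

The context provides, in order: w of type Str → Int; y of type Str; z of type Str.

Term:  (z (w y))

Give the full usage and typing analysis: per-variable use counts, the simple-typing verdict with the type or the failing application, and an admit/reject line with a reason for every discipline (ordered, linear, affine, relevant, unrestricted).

usage: w ×1, y ×1, z ×1
uses in reading order: z, w, y
typing: ill-typed: applying a non-function (Str)
ordered ✗ (not simply typable)
linear ✗ (fails simple typing)
affine ✗ (a type mismatch blocks all five)
relevant ✗ (the type mismatch rejects it)
unrestricted ✗ (not simply typable)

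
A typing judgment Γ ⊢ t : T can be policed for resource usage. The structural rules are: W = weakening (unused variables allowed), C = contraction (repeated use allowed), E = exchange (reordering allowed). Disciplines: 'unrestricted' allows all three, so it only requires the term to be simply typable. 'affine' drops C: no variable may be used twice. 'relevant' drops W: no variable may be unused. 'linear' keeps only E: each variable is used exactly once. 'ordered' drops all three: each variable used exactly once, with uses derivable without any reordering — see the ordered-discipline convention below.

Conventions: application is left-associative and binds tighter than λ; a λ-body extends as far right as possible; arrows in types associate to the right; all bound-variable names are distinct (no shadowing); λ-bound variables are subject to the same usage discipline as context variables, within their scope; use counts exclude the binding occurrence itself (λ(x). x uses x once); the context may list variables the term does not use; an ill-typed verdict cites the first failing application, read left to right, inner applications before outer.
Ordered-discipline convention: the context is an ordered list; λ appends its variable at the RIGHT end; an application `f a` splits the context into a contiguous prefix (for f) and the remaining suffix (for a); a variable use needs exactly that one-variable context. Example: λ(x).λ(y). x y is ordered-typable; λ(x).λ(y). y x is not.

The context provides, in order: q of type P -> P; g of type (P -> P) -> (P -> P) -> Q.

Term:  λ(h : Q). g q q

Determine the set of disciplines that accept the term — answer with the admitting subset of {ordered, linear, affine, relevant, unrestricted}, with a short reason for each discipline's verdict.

admitted in: unrestricted
usage: q=2, g=1, h [bound]=0
use order (left to right): g, q, q
typing: the term checks, with type Q -> Q
ordered ✗ (q ×2 used more than once (contraction); h left unused)
linear ✗ (q ×2 used more than once (contraction); h left unused)
affine ✗ (q ×2 used more than once (contraction))
relevant ✗ (h left unused)
unrestricted ✓ (typability at Q -> Q is all that's needed)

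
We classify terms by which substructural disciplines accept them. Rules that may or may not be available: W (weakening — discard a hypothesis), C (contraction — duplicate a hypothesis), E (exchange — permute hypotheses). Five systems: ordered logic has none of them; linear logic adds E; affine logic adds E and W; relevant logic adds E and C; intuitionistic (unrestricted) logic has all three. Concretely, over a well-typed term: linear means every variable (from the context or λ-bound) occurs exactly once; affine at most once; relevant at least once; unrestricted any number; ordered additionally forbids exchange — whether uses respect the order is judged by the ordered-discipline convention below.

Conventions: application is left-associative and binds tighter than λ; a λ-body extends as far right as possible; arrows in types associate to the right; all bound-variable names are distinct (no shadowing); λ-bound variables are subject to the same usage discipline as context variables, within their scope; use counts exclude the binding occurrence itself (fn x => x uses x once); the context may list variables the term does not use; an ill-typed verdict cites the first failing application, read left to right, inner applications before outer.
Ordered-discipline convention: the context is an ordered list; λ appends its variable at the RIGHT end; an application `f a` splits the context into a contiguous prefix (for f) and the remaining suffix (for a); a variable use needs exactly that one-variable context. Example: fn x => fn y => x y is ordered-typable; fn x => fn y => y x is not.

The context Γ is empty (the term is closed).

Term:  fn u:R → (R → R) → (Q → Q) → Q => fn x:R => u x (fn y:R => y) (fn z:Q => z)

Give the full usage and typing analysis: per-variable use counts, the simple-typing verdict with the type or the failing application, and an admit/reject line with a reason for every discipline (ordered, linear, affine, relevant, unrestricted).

usage: u [bound]: 1×, x [bound]: 1×, y [bound]: 1×, z [bound]: 1×
order of uses: u, x, y, z
typing: well-typed at (R → (R → R) → (Q → Q) → Q) → R → Q
ordered ✓ (u, x, y, z once each; derivable with no W/C/E)
linear ✓ (exactly-once usage across u, x, y, z)
affine ✓ (none of u, x, y, z used more than once)
relevant ✓ (at least one use each (u, x, y, z))
unrestricted ✓ (simply typable at (R → (R → R) → (Q → Q) → Q) → R → Q; W, C, E all held)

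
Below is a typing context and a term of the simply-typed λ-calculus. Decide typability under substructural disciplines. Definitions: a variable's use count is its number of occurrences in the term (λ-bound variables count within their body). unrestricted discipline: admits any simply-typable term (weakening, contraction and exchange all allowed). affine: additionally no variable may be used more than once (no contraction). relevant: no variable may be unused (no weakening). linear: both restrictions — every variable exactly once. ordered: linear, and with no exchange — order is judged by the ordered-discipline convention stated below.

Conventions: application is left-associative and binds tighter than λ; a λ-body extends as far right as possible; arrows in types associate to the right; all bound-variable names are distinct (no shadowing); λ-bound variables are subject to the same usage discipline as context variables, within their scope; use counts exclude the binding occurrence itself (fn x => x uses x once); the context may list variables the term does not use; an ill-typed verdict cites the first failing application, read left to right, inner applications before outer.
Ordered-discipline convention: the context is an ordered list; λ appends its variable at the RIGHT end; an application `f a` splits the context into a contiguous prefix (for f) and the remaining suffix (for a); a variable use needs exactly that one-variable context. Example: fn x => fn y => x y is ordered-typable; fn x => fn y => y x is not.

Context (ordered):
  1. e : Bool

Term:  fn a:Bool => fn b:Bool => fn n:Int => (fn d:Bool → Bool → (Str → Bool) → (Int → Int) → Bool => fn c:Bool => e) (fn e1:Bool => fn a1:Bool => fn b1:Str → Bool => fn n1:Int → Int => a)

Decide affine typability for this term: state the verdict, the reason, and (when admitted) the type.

yes — none of e, a, b, n, d, c, e1, a1, b1, n1 used more than once; term : Bool → Bool → Int → Bool → Bool
usage: e=1; a [bound]=1; b [bound]=0; n [bound]=0; d [bound]=0; c [bound]=0; e1 [bound]=0; a1 [bound]=0; b1 [bound]=0; n1 [bound]=0
use order (left to right): e, a
typing: the term checks, with type Bool → Bool → Int → Bool → Bool
all disciplines: ordered ✗ · linear ✗ · affine ✓ · relevant ✗ · unrestricted ✓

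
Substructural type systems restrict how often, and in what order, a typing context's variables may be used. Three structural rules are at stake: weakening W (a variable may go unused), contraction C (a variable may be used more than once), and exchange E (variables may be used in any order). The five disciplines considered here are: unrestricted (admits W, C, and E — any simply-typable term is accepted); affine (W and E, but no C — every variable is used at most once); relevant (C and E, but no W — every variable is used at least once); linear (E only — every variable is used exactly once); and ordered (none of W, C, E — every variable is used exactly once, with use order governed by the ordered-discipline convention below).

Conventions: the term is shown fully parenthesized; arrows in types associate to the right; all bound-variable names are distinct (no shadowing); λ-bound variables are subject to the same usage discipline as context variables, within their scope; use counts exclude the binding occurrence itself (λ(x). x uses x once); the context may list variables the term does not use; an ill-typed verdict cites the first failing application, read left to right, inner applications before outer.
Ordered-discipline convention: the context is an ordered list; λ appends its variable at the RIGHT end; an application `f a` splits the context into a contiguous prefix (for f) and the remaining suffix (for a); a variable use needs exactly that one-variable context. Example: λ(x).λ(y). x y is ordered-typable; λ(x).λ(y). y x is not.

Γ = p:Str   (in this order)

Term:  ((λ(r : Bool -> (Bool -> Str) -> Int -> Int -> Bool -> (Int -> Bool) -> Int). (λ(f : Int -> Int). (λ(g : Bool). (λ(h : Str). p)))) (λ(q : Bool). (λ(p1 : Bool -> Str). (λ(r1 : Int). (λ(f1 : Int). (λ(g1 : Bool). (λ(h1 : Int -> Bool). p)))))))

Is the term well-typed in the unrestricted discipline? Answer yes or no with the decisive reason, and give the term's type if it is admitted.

no — a type mismatch blocks all five
variable uses: p=2, r (λ-bound)=0, f (λ-bound)=0, g (λ-bound)=0, h (λ-bound)=0, q (λ-bound)=0, p1 (λ-bound)=0, r1 (λ-bound)=0, f1 (λ-bound)=0, g1 (λ-bound)=0, h1 (λ-bound)=0
left-to-right use order: p, p
typing: ill-typed: an argument Bool -> (Bool -> Str) -> Int -> Int -> Bool -> (Int -> Bool) -> Str mismatches the expected Bool -> (Bool -> Str) -> Int -> Int -> Bool -> (Int -> Bool) -> Int
all disciplines: ordered ✗, linear ✗, affine ✗, relevant ✗, unrestricted ✗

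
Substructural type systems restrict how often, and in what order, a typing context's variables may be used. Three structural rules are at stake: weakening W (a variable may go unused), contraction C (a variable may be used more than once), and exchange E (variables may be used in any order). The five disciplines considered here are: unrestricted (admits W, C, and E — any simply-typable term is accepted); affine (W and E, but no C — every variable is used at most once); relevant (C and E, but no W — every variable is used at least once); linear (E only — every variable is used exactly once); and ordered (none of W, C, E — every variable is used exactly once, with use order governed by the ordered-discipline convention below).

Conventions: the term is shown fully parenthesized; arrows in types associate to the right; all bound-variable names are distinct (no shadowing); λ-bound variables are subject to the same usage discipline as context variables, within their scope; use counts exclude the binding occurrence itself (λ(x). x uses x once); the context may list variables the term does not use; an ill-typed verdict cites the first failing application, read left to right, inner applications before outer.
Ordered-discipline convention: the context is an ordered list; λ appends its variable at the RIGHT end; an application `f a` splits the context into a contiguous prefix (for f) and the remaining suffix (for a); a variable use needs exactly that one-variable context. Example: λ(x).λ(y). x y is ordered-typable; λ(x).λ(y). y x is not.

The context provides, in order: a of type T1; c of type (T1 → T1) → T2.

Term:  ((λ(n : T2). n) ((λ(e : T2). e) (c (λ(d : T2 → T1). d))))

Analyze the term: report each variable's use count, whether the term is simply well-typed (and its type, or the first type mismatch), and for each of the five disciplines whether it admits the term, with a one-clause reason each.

variable uses: a: 0×, c: 1×, n (bound): 1×, e (bound): 1×, d (bound): 1×
use order (left to right): n, e, c, d
typing: ill-typed: a function awaiting T1 → T1 gets (T2 → T1) → T2 → T1
ordered ✗ (the type mismatch rejects it)
linear ✗ (not simply typable)
affine ✗ (fails simple typing)
relevant ✗ (a type mismatch blocks all five)
unrestricted ✗ (the type mismatch rejects it)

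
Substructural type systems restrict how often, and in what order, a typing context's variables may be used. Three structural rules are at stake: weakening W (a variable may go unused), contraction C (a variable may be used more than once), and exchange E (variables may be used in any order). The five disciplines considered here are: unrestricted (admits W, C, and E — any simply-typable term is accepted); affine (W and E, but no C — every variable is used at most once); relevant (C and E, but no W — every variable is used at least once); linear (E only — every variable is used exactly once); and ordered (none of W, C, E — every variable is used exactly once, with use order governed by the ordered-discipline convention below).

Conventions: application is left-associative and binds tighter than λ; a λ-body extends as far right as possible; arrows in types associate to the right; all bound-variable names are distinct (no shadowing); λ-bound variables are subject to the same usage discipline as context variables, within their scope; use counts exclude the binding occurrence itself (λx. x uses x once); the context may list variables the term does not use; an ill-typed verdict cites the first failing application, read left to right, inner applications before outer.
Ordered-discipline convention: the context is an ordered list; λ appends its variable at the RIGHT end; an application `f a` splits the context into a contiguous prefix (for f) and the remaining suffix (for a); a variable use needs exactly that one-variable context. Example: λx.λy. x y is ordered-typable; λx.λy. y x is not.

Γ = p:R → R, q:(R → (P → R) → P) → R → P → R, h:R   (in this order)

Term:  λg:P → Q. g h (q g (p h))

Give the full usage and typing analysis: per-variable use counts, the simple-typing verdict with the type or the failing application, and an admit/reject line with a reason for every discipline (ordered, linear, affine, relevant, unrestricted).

counts: p ×1, q ×1, h ×2, g (λ-bound) ×2
left-to-right use order: g, h, q, g, p, h
typing: ill-typed: argument of type R where P is required
ordered: ✗ — a type mismatch blocks all five
linear: ✗ — the type mismatch rejects it
affine: ✗ — not simply typable
relevant: ✗ — fails simple typing
unrestricted: ✗ — a type mismatch blocks all five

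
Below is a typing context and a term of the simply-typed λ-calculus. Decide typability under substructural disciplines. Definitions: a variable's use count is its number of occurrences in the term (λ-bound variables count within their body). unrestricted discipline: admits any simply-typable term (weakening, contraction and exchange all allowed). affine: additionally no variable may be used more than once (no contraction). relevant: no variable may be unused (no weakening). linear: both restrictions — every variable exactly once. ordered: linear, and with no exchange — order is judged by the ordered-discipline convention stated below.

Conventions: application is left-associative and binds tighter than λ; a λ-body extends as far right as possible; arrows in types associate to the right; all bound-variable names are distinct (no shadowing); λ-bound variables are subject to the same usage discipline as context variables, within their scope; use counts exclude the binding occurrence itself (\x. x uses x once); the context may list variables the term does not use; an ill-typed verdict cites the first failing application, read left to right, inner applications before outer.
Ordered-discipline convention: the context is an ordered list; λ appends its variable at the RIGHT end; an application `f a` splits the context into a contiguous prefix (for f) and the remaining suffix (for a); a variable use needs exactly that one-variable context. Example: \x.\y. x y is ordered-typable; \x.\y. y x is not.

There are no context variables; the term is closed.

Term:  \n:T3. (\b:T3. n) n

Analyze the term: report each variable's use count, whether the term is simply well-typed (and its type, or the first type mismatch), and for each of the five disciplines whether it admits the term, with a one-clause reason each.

counts: n [bound]: 2×; b [bound]: 0×
order of uses: n, n
typing: ✓ — T3 → T3
ordered ✗ (uses contraction: n ×2; b left unused)
linear ✗ (uses contraction: n ×2; b left unused)
affine ✗ (uses contraction: n ×2)
relevant ✗ (b left unused)
unrestricted ✓ (well-typed at T3 → T3; no restrictions here)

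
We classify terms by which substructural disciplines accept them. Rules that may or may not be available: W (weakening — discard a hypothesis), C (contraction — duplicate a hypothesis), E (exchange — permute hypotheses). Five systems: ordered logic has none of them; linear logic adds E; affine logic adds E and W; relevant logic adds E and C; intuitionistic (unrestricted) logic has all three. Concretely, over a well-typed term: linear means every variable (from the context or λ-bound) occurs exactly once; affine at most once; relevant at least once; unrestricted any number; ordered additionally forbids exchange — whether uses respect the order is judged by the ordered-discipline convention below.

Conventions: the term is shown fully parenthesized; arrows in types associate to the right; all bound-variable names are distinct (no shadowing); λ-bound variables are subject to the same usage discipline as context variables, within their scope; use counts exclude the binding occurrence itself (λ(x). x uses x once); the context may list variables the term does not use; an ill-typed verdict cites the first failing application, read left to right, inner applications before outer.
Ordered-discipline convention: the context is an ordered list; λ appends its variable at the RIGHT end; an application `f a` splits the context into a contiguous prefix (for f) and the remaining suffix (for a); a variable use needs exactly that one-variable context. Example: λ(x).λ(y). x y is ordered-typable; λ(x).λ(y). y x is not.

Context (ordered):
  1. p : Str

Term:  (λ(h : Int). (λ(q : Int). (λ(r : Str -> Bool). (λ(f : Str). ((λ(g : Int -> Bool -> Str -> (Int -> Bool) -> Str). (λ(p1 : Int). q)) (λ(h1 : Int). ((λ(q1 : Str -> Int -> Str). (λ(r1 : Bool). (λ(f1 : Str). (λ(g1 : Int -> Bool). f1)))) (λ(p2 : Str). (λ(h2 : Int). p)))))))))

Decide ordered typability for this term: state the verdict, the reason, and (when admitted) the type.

no — h, r, f, g, p1, h1, q1, r1, g1, p2, h2 left unused
counts: p: 1×; h (bound): 0×; q (bound): 1×; r (bound): 0×; f (bound): 0×; g (bound): 0×; p1 (bound): 0×; h1 (bound): 0×; q1 (bound): 0×; r1 (bound): 0×; f1 (bound): 1×; g1 (bound): 0×; p2 (bound): 0×; h2 (bound): 0×
uses in reading order: q, f1, p
typing: the term checks, with type Int -> Int -> (Str -> Bool) -> Str -> Int -> Int
per-discipline verdicts: ordered ✗; linear ✗; affine ✓; relevant ✗; unrestricted ✓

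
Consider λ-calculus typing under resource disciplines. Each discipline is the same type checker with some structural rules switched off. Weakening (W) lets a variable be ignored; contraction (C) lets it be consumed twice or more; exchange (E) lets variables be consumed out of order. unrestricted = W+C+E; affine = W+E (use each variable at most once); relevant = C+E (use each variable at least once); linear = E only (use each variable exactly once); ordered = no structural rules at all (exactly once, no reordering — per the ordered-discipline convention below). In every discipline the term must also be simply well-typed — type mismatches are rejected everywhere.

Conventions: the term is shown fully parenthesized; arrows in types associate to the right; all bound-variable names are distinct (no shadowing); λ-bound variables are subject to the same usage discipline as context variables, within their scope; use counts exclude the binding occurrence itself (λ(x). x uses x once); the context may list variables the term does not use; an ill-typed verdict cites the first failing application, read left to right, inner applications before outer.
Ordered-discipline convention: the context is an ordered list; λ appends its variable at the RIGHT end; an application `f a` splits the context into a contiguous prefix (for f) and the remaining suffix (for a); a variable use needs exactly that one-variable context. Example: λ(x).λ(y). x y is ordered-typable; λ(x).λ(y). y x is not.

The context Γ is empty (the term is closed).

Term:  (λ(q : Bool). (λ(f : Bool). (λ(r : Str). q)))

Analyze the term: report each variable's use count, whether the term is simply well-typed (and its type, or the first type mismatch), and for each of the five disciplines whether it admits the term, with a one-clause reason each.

variable uses: q (λ-bound): 1×, f (λ-bound): 0×, r (λ-bound): 0×
order of uses: q
typing: the term checks, with type Bool → Bool → Str → Bool
ordered ✗ (needs weakening: f, r unused)
linear ✗ (needs weakening: f, r unused)
affine ✓ (at most one use each (q, f, r))
relevant ✗ (needs weakening: f, r unused)
unrestricted ✓ (type-checks (Bool → Bool → Str → Bool) and nothing is barred)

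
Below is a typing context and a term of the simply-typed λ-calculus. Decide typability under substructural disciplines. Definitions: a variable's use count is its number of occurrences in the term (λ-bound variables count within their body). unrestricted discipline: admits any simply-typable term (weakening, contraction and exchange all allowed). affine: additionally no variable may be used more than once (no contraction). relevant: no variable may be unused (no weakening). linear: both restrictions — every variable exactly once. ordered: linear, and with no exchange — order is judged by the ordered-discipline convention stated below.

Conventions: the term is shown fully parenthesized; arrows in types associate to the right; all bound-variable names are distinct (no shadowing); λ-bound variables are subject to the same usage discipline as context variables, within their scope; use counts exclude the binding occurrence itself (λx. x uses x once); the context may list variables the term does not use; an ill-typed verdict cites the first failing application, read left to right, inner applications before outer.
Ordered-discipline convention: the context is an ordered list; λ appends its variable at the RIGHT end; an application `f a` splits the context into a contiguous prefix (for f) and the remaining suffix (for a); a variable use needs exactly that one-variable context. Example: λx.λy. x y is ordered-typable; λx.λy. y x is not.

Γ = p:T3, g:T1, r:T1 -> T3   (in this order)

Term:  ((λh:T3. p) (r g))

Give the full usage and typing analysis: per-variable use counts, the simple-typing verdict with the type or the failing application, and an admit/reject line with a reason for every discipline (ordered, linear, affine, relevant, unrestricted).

use counts: p=1; g=1; r=1; h [bound]=0
use order (left to right): p, r, g
typing: the term checks, with type T3
ordered: ✗ — h never used (weakening)
linear: ✗ — h never used (weakening)
affine: ✓ — p, g, r, h: no repeats, contraction unneeded
relevant: ✗ — h never used (weakening)
unrestricted: ✓ — typability at T3 is all that's needed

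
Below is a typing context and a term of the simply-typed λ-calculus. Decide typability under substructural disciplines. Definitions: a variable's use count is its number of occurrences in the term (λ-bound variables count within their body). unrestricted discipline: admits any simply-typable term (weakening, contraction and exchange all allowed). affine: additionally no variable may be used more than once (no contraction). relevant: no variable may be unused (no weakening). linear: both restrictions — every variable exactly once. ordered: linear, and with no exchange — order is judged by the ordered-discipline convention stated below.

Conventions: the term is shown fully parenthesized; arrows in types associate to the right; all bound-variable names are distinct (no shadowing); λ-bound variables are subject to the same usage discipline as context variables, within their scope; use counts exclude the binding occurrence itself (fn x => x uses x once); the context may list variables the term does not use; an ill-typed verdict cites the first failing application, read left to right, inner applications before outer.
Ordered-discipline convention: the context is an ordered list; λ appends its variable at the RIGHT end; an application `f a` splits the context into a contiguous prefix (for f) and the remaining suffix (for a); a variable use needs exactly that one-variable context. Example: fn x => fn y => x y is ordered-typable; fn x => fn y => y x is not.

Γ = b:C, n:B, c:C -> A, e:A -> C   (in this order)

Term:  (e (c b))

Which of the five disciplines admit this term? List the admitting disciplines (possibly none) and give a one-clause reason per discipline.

accepted by: affine, unrestricted
usage: b: 1, n: 0, c: 1, e: 1
order of uses: e, c, b
typing: well-typed — term : C
ordered: ✗ — unused: n — weakening required
linear: ✗ — unused: n — weakening required
affine: ✓ — b, n, c, e: no repeats, contraction unneeded
relevant: ✗ — unused: n — weakening required
unrestricted: ✓ — well-typed at C; no restrictions here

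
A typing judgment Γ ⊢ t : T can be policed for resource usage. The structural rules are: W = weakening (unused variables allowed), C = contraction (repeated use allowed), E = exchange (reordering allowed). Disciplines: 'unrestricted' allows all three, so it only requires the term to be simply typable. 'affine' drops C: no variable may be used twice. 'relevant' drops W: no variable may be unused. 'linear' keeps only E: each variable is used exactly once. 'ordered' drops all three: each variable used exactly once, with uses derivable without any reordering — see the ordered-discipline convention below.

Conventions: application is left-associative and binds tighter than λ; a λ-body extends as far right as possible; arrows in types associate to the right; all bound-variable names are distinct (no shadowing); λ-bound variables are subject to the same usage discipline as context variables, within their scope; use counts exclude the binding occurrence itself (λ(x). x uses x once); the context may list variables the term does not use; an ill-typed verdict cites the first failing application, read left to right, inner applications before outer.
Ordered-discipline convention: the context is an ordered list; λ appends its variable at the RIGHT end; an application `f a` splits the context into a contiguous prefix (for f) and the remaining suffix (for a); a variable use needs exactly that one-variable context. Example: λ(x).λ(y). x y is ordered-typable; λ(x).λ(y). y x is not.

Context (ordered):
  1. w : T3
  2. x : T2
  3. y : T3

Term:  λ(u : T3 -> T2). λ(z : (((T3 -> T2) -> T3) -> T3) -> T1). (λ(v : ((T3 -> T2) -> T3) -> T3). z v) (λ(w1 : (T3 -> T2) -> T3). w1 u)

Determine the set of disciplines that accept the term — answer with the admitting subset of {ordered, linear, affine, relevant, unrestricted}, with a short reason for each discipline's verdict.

accepted by: affine, unrestricted
variable uses: w=0, x=0, y=0, u (λ-bound)=1, z (λ-bound)=1, v (λ-bound)=1, w1 (λ-bound)=1
uses in reading order: z, v, w1, u
typing: ✓ — (T3 -> T2) -> ((((T3 -> T2) -> T3) -> T3) -> T1) -> T1
ordered: ✗ — w, x, y left unused
linear: ✗ — w, x, y left unused
affine: ✓ — no duplicate uses among w, x, y, u, z, v, w1
relevant: ✗ — w, x, y left unused
unrestricted: ✓ — simply typable at (T3 -> T2) -> ((((T3 -> T2) -> T3) -> T3) -> T1) -> T1; W, C, E all held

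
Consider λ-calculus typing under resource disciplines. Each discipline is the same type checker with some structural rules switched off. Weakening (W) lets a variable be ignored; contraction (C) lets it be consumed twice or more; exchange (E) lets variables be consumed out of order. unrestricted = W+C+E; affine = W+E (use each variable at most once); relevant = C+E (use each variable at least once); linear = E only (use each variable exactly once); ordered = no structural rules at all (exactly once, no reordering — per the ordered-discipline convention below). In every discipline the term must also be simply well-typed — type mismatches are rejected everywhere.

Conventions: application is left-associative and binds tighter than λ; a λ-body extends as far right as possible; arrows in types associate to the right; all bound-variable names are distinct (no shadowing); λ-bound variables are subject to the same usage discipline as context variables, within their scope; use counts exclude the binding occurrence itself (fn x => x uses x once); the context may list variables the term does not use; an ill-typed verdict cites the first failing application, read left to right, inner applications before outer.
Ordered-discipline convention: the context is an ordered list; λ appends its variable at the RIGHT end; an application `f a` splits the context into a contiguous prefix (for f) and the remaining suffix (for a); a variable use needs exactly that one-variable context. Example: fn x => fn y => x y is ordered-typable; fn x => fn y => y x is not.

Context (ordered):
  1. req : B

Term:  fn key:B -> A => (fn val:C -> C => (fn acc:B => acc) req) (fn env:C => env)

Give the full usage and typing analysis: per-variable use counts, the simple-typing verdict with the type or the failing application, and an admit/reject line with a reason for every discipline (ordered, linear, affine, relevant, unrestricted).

use counts: req ×1, key (λ-bound) ×0, val (λ-bound) ×0, acc (λ-bound) ×1, env (λ-bound) ×1
use order (left to right): acc, req, env
typing: ✓ — (B -> A) -> B
ordered: ✗, key, val left unused
linear: ✗, key, val left unused
affine: ✓, req, key, val, acc, env: no repeats, contraction unneeded
relevant: ✗, key, val left unused
unrestricted: ✓, typability at (B -> A) -> B is all that's needed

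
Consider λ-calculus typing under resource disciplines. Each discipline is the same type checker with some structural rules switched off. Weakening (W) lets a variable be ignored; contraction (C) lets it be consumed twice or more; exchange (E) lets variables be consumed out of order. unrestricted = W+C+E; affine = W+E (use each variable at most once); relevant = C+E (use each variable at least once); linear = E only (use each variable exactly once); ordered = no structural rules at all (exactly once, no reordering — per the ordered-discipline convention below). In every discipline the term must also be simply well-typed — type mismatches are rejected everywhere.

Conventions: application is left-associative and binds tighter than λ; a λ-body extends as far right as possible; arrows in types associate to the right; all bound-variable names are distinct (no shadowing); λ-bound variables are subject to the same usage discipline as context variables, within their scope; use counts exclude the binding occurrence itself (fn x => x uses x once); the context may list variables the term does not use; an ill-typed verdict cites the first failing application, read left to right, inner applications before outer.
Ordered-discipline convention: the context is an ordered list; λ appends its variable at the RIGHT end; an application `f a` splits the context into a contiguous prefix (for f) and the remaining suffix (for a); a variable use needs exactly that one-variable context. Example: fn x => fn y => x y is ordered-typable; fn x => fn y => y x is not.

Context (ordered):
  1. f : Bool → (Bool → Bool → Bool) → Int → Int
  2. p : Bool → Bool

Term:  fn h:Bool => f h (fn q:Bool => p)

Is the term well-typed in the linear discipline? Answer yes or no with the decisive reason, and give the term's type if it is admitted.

no — q left unused
counts: f: 1×; p: 1×; h [bound]: 1×; q [bound]: 0×
uses in reading order: f, h, p
typing: well-typed at Bool → Int → Int
across the five disciplines: ordered ✗; linear ✗; affine ✓; relevant ✗; unrestricted ✓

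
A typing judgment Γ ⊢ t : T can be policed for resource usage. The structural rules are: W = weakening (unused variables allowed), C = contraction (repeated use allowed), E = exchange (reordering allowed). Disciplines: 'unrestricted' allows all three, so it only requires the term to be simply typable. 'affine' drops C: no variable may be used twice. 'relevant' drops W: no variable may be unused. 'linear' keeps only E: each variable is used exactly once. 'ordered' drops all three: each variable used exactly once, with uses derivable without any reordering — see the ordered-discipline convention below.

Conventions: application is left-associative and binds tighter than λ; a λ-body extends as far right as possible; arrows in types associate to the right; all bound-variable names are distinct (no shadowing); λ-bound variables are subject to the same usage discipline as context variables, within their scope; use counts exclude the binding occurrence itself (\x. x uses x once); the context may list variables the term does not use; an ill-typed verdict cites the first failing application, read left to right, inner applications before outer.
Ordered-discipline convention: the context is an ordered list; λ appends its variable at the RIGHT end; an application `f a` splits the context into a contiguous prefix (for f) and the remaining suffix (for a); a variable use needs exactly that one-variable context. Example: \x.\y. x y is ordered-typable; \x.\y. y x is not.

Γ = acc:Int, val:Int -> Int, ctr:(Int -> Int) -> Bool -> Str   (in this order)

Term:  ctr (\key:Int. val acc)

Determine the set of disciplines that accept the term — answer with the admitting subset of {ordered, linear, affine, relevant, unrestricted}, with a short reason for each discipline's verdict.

admitted in: affine, unrestricted
variable uses: acc: 1×; val: 1×; ctr: 1×; key [bound]: 0×
uses in reading order: ctr, val, acc
typing: the term checks, with type Bool -> Str
ordered: ✗, unused: key — weakening required
linear: ✗, unused: key — weakening required
affine: ✓, no duplicate uses among acc, val, ctr, key
relevant: ✗, unused: key — weakening required
unrestricted: ✓, type-checks (Bool -> Str) and nothing is barred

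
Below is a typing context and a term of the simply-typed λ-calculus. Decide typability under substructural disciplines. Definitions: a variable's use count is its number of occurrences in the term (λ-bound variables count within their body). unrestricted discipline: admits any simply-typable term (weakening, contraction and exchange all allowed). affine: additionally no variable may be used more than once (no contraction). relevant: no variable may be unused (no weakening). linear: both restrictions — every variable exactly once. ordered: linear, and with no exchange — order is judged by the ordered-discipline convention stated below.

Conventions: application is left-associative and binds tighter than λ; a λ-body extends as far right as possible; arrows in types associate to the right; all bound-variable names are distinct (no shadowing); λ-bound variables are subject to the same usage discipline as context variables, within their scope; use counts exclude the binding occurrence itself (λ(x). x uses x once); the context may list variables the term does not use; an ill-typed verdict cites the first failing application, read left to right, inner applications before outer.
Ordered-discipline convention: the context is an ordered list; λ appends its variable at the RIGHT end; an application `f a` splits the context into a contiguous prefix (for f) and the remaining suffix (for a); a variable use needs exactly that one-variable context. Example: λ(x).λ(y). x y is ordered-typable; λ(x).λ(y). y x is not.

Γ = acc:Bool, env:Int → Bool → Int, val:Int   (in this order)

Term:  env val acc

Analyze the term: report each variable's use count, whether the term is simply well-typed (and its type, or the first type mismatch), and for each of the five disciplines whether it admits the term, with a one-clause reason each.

variable uses: acc=1, env=1, val=1
left-to-right use order: env, val, acc
typing: ✓ — Int
ordered: ✗ — no ordered split (uses run env, val, acc)
linear: ✓ — acc, env, val: one use apiece
affine: ✓ — at most one use each (acc, env, val)
relevant: ✓ — at least one use each (acc, env, val)
unrestricted: ✓ — typability at Int is all that's needed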